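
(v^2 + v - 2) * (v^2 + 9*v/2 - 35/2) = v^4 + 11*v^3/2 - 15*v^2 - 53*v/2 + 35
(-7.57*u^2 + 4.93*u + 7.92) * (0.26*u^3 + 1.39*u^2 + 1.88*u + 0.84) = -1.9682*u^5 - 9.2405*u^4 - 5.3197*u^3 + 13.9184*u^2 + 19.0308*u + 6.6528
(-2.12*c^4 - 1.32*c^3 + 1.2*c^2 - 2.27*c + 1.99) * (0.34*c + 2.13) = -0.7208*c^5 - 4.9644*c^4 - 2.4036*c^3 + 1.7842*c^2 - 4.1585*c + 4.2387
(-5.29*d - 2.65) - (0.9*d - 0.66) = -6.19*d - 1.99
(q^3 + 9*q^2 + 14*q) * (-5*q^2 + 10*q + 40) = -5*q^5 - 35*q^4 + 60*q^3 + 500*q^2 + 560*q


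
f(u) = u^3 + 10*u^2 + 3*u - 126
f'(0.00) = 3.00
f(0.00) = -126.00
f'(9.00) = 426.00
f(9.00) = 1440.00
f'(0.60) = 16.08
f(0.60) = -120.38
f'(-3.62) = -30.09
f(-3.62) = -53.25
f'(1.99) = 54.68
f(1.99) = -72.55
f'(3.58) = 113.05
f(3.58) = 58.79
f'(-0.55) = -7.09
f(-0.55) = -124.79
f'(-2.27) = -26.94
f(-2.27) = -92.98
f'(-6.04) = -8.36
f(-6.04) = 0.35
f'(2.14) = 59.54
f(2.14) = -63.98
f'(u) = 3*u^2 + 20*u + 3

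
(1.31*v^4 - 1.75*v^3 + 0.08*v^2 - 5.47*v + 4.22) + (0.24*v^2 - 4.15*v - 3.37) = 1.31*v^4 - 1.75*v^3 + 0.32*v^2 - 9.62*v + 0.85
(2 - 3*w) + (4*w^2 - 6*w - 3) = 4*w^2 - 9*w - 1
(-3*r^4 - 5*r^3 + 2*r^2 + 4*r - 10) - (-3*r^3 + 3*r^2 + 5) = -3*r^4 - 2*r^3 - r^2 + 4*r - 15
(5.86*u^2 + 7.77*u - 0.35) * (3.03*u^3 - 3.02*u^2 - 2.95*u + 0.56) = 17.7558*u^5 + 5.84589999999999*u^4 - 41.8129*u^3 - 18.5829*u^2 + 5.3837*u - 0.196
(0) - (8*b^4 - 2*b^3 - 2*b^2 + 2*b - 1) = -8*b^4 + 2*b^3 + 2*b^2 - 2*b + 1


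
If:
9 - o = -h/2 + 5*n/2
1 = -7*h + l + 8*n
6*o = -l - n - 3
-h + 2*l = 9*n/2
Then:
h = 1145/81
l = 2224/81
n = 734/81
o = -1067/162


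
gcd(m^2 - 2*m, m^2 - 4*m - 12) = 1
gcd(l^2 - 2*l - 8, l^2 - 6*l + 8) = l - 4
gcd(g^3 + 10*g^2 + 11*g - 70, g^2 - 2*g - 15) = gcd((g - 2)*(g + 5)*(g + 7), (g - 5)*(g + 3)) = 1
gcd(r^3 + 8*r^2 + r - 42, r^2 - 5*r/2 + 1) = r - 2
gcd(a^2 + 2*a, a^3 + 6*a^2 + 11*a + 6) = a + 2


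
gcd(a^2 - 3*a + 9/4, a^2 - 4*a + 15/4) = a - 3/2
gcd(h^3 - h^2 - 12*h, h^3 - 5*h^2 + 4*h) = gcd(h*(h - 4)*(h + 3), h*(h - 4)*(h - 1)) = h^2 - 4*h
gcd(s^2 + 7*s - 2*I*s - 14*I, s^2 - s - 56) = s + 7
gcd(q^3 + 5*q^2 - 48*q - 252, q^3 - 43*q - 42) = q^2 - q - 42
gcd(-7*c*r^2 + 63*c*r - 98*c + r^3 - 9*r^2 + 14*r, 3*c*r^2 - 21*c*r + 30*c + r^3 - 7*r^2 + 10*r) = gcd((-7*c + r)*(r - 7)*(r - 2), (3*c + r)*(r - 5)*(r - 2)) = r - 2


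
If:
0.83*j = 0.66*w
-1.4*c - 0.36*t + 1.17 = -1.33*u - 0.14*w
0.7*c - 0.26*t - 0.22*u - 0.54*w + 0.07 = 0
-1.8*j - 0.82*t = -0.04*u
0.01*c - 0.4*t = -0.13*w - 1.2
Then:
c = -0.45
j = -1.16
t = 2.52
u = -0.52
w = -1.46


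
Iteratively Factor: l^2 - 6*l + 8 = (l - 4)*(l - 2)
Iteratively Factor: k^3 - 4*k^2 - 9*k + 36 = (k - 4)*(k^2 - 9) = (k - 4)*(k + 3)*(k - 3)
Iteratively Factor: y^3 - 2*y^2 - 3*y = (y + 1)*(y^2 - 3*y) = y*(y + 1)*(y - 3)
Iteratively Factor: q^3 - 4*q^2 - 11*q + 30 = (q - 5)*(q^2 + q - 6) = (q - 5)*(q + 3)*(q - 2)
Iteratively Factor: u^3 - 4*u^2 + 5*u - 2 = (u - 1)*(u^2 - 3*u + 2) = (u - 2)*(u - 1)*(u - 1)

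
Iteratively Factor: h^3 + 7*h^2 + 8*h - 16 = (h + 4)*(h^2 + 3*h - 4) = (h - 1)*(h + 4)*(h + 4)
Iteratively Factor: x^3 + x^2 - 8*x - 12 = (x + 2)*(x^2 - x - 6) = (x - 3)*(x + 2)*(x + 2)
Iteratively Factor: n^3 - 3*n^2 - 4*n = (n)*(n^2 - 3*n - 4) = n*(n + 1)*(n - 4)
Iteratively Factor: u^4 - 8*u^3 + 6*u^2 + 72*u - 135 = (u - 3)*(u^3 - 5*u^2 - 9*u + 45) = (u - 3)^2*(u^2 - 2*u - 15) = (u - 3)^2*(u + 3)*(u - 5)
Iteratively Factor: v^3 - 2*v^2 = (v - 2)*(v^2) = v*(v - 2)*(v)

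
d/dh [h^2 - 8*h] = 2*h - 8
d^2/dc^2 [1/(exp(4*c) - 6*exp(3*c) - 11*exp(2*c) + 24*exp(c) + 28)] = 2*((-8*exp(3*c) + 27*exp(2*c) + 22*exp(c) - 12)*(exp(4*c) - 6*exp(3*c) - 11*exp(2*c) + 24*exp(c) + 28) + 4*(2*exp(3*c) - 9*exp(2*c) - 11*exp(c) + 12)^2*exp(c))*exp(c)/(exp(4*c) - 6*exp(3*c) - 11*exp(2*c) + 24*exp(c) + 28)^3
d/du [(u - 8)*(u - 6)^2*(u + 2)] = 4*u^3 - 54*u^2 + 184*u - 24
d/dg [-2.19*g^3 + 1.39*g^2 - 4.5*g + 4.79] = -6.57*g^2 + 2.78*g - 4.5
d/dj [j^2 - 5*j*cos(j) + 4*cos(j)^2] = 5*j*sin(j) + 2*j - 4*sin(2*j) - 5*cos(j)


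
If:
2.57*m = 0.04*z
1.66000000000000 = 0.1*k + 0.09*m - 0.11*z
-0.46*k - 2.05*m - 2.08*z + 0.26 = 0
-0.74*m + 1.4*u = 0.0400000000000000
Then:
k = 13.53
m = -0.04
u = 0.01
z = -2.82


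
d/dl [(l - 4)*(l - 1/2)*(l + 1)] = 3*l^2 - 7*l - 5/2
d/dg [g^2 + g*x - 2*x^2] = 2*g + x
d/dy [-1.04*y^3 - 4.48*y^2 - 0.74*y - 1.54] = -3.12*y^2 - 8.96*y - 0.74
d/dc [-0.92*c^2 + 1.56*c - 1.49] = 1.56 - 1.84*c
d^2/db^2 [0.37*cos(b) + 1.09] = -0.37*cos(b)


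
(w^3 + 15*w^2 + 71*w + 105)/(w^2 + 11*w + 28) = (w^2 + 8*w + 15)/(w + 4)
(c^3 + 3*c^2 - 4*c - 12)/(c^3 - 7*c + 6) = (c + 2)/(c - 1)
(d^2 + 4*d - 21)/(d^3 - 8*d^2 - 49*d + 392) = (d - 3)/(d^2 - 15*d + 56)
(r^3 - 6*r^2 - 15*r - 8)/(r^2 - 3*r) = (r^3 - 6*r^2 - 15*r - 8)/(r*(r - 3))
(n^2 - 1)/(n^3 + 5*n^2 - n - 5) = 1/(n + 5)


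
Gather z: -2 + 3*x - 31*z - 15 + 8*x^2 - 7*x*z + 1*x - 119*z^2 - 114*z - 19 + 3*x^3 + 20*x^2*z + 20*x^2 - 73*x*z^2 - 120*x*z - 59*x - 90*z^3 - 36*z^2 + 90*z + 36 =3*x^3 + 28*x^2 - 55*x - 90*z^3 + z^2*(-73*x - 155) + z*(20*x^2 - 127*x - 55)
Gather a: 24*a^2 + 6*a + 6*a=24*a^2 + 12*a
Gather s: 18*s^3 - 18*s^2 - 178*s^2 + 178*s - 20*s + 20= 18*s^3 - 196*s^2 + 158*s + 20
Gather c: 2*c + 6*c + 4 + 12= 8*c + 16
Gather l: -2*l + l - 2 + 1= -l - 1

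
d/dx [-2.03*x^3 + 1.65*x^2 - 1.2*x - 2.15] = -6.09*x^2 + 3.3*x - 1.2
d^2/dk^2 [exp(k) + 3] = exp(k)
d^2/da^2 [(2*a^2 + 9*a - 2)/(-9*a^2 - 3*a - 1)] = 10*(-135*a^3 + 108*a^2 + 81*a + 5)/(729*a^6 + 729*a^5 + 486*a^4 + 189*a^3 + 54*a^2 + 9*a + 1)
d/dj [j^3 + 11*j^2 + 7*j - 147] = 3*j^2 + 22*j + 7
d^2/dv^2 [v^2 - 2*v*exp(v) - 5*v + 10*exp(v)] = -2*v*exp(v) + 6*exp(v) + 2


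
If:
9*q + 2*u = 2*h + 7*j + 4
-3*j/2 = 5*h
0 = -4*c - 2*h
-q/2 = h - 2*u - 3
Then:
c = 57*u/10 + 15/2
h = -57*u/5 - 15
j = 38*u + 50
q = 134*u/5 + 36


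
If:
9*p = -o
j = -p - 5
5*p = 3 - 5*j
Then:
No Solution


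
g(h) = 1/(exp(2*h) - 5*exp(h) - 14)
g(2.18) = 0.05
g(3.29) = 0.00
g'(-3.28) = 0.00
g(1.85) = -0.19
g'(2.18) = -0.28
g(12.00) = 0.00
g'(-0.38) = 0.01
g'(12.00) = 0.00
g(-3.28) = -0.07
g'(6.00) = 0.00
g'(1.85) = -1.71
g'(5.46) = -0.00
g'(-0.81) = 0.01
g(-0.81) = -0.06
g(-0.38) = -0.06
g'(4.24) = -0.00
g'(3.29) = -0.00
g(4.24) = 0.00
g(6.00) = 0.00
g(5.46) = 0.00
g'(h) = (-2*exp(2*h) + 5*exp(h))/(exp(2*h) - 5*exp(h) - 14)^2 = (5 - 2*exp(h))*exp(h)/(-exp(2*h) + 5*exp(h) + 14)^2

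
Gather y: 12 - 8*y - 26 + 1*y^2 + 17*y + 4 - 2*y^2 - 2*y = -y^2 + 7*y - 10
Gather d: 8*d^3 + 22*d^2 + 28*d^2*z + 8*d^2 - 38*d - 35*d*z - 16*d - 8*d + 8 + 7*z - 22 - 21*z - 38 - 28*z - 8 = 8*d^3 + d^2*(28*z + 30) + d*(-35*z - 62) - 42*z - 60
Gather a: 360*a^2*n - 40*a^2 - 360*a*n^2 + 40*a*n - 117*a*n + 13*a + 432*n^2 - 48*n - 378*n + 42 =a^2*(360*n - 40) + a*(-360*n^2 - 77*n + 13) + 432*n^2 - 426*n + 42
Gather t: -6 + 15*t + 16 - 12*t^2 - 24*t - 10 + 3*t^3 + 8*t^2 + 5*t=3*t^3 - 4*t^2 - 4*t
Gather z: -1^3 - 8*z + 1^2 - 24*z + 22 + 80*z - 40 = 48*z - 18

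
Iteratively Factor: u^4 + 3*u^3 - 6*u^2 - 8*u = (u + 4)*(u^3 - u^2 - 2*u) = u*(u + 4)*(u^2 - u - 2) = u*(u + 1)*(u + 4)*(u - 2)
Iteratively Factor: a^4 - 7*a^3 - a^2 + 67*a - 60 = (a - 1)*(a^3 - 6*a^2 - 7*a + 60) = (a - 5)*(a - 1)*(a^2 - a - 12) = (a - 5)*(a - 1)*(a + 3)*(a - 4)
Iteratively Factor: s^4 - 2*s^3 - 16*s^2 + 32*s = (s + 4)*(s^3 - 6*s^2 + 8*s) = s*(s + 4)*(s^2 - 6*s + 8) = s*(s - 4)*(s + 4)*(s - 2)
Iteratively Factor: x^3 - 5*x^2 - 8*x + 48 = (x + 3)*(x^2 - 8*x + 16) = (x - 4)*(x + 3)*(x - 4)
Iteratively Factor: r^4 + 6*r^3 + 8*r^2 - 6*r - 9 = (r + 3)*(r^3 + 3*r^2 - r - 3) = (r - 1)*(r + 3)*(r^2 + 4*r + 3) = (r - 1)*(r + 1)*(r + 3)*(r + 3)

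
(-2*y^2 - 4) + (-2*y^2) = -4*y^2 - 4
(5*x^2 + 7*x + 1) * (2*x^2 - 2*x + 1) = 10*x^4 + 4*x^3 - 7*x^2 + 5*x + 1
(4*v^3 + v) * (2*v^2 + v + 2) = 8*v^5 + 4*v^4 + 10*v^3 + v^2 + 2*v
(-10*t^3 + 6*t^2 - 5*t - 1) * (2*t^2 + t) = -20*t^5 + 2*t^4 - 4*t^3 - 7*t^2 - t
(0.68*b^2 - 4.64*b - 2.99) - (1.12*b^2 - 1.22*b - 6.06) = -0.44*b^2 - 3.42*b + 3.07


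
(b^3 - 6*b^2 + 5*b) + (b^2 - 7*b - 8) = b^3 - 5*b^2 - 2*b - 8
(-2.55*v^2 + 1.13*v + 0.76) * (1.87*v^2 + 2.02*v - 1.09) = -4.7685*v^4 - 3.0379*v^3 + 6.4833*v^2 + 0.3035*v - 0.8284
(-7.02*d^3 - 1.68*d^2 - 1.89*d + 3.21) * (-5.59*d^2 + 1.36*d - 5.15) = 39.2418*d^5 - 0.156000000000001*d^4 + 44.4333*d^3 - 11.8623*d^2 + 14.0991*d - 16.5315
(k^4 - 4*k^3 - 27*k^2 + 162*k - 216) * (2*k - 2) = 2*k^5 - 10*k^4 - 46*k^3 + 378*k^2 - 756*k + 432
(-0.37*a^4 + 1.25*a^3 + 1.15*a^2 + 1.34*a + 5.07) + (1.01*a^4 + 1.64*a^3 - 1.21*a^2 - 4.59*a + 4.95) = 0.64*a^4 + 2.89*a^3 - 0.0600000000000001*a^2 - 3.25*a + 10.02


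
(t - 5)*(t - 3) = t^2 - 8*t + 15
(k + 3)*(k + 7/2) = k^2 + 13*k/2 + 21/2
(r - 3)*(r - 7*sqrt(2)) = r^2 - 7*sqrt(2)*r - 3*r + 21*sqrt(2)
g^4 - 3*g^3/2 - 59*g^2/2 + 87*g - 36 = (g - 4)*(g - 3)*(g - 1/2)*(g + 6)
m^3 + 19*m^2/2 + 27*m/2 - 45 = (m - 3/2)*(m + 5)*(m + 6)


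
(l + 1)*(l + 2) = l^2 + 3*l + 2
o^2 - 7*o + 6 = (o - 6)*(o - 1)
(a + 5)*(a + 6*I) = a^2 + 5*a + 6*I*a + 30*I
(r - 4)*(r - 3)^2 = r^3 - 10*r^2 + 33*r - 36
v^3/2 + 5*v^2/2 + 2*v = v*(v/2 + 1/2)*(v + 4)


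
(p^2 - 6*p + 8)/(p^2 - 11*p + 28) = (p - 2)/(p - 7)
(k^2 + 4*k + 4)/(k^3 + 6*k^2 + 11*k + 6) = (k + 2)/(k^2 + 4*k + 3)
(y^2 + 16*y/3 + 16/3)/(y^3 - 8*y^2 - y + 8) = (y^2 + 16*y/3 + 16/3)/(y^3 - 8*y^2 - y + 8)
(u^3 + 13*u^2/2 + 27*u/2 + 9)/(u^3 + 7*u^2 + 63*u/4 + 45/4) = 2*(u + 2)/(2*u + 5)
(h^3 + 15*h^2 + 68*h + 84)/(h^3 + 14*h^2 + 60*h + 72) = (h + 7)/(h + 6)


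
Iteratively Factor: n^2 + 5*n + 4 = (n + 4)*(n + 1)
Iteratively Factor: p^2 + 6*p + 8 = (p + 2)*(p + 4)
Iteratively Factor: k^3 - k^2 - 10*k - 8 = (k - 4)*(k^2 + 3*k + 2) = (k - 4)*(k + 2)*(k + 1)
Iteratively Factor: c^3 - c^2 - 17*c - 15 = (c + 1)*(c^2 - 2*c - 15) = (c + 1)*(c + 3)*(c - 5)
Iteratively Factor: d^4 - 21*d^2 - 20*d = (d + 1)*(d^3 - d^2 - 20*d) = (d - 5)*(d + 1)*(d^2 + 4*d) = (d - 5)*(d + 1)*(d + 4)*(d)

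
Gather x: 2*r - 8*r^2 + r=-8*r^2 + 3*r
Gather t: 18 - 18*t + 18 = 36 - 18*t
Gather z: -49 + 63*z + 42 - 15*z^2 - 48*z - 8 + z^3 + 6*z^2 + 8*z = z^3 - 9*z^2 + 23*z - 15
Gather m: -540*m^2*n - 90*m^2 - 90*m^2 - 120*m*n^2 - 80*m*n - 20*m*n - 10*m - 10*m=m^2*(-540*n - 180) + m*(-120*n^2 - 100*n - 20)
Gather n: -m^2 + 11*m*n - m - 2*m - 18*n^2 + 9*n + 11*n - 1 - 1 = -m^2 - 3*m - 18*n^2 + n*(11*m + 20) - 2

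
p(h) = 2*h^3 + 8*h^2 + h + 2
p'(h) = 6*h^2 + 16*h + 1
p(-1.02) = 7.18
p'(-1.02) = -9.08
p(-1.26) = 9.44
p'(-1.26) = -9.63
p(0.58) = 5.66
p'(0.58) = 12.30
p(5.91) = 700.18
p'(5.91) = 305.13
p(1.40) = 24.57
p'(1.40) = 35.16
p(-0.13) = 2.00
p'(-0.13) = -0.98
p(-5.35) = -80.63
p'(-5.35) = 87.14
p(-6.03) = -151.66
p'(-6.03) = 122.69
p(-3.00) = 17.00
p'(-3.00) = 7.00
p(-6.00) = -148.00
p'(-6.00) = 121.00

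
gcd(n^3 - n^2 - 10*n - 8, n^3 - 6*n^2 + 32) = n^2 - 2*n - 8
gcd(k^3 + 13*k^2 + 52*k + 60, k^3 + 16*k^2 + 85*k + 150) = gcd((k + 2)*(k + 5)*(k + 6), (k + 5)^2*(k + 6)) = k^2 + 11*k + 30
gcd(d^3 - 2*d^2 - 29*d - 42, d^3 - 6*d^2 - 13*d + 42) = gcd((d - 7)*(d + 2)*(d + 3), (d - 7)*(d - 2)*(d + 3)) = d^2 - 4*d - 21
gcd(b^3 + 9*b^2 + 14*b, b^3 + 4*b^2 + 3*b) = b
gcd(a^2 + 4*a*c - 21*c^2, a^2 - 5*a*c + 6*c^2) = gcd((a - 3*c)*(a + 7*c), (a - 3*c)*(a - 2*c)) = a - 3*c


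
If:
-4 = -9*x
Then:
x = 4/9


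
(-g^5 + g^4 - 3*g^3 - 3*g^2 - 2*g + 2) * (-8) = 8*g^5 - 8*g^4 + 24*g^3 + 24*g^2 + 16*g - 16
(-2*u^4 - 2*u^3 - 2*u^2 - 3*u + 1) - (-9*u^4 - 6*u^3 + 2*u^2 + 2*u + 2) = 7*u^4 + 4*u^3 - 4*u^2 - 5*u - 1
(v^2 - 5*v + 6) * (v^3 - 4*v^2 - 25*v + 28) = v^5 - 9*v^4 + v^3 + 129*v^2 - 290*v + 168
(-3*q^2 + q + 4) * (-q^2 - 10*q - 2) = 3*q^4 + 29*q^3 - 8*q^2 - 42*q - 8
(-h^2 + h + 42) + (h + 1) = -h^2 + 2*h + 43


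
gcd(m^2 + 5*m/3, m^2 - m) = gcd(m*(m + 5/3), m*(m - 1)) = m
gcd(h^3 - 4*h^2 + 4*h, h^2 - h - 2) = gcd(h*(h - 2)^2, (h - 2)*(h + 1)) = h - 2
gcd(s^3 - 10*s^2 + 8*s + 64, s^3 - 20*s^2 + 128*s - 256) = s^2 - 12*s + 32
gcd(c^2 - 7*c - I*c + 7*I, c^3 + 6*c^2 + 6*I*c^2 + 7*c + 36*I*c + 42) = c - I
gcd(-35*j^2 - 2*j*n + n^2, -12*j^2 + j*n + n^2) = 1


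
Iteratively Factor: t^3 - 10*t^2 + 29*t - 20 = (t - 5)*(t^2 - 5*t + 4) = (t - 5)*(t - 4)*(t - 1)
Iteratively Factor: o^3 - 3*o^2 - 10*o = (o)*(o^2 - 3*o - 10) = o*(o + 2)*(o - 5)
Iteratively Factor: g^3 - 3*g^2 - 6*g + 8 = (g - 1)*(g^2 - 2*g - 8) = (g - 4)*(g - 1)*(g + 2)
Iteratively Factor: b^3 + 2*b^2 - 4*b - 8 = (b - 2)*(b^2 + 4*b + 4) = (b - 2)*(b + 2)*(b + 2)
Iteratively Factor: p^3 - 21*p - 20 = (p - 5)*(p^2 + 5*p + 4) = (p - 5)*(p + 4)*(p + 1)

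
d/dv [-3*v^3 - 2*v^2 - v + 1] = -9*v^2 - 4*v - 1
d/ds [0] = 0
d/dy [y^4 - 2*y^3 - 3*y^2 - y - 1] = 4*y^3 - 6*y^2 - 6*y - 1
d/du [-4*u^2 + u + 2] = 1 - 8*u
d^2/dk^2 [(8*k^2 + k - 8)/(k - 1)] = 2/(k^3 - 3*k^2 + 3*k - 1)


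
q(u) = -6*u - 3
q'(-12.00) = -6.00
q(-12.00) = 69.00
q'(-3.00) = -6.00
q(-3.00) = 15.00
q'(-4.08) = -6.00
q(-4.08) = 21.48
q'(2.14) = -6.00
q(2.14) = -15.84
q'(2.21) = -6.00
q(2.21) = -16.26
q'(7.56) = -6.00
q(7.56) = -48.36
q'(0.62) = -6.00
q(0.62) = -6.72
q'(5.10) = -6.00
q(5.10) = -33.60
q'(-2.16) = -6.00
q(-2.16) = 9.96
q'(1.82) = -6.00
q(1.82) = -13.92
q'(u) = -6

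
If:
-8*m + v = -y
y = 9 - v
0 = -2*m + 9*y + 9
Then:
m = 9/8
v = 39/4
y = -3/4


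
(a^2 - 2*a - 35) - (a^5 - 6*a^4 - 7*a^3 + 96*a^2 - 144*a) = -a^5 + 6*a^4 + 7*a^3 - 95*a^2 + 142*a - 35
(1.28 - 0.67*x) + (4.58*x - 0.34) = 3.91*x + 0.94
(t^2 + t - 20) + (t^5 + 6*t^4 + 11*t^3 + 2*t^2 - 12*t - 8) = t^5 + 6*t^4 + 11*t^3 + 3*t^2 - 11*t - 28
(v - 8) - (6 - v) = 2*v - 14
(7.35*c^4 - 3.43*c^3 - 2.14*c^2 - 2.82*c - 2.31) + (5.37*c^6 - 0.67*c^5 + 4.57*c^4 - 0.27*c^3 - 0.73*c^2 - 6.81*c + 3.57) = 5.37*c^6 - 0.67*c^5 + 11.92*c^4 - 3.7*c^3 - 2.87*c^2 - 9.63*c + 1.26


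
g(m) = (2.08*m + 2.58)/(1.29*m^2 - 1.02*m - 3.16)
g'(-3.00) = -0.06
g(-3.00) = -0.32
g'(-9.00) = -0.01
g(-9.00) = -0.15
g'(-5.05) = -0.03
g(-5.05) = -0.23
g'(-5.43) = -0.03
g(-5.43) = -0.22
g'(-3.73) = -0.05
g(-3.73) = -0.28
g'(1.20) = -2.47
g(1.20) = -2.01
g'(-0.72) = -0.17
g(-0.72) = -0.62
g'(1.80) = -36.93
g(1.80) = -7.75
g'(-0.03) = -0.38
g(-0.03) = -0.80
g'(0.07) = -0.42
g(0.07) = -0.85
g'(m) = (1.02 - 2.58*m)*(2.08*m + 2.58)/(1.29*m^2 - 1.02*m - 3.16)^2 + 2.08/(1.29*m^2 - 1.02*m - 3.16) = (2.6832*m^2 - 2.1216*m - (2.08*m + 2.58)*(2.58*m - 1.02) - 6.5728)/(-1.29*m^2 + 1.02*m + 3.16)^2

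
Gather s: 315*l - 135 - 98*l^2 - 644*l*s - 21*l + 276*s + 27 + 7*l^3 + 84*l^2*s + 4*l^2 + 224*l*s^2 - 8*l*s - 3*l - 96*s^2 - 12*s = 7*l^3 - 94*l^2 + 291*l + s^2*(224*l - 96) + s*(84*l^2 - 652*l + 264) - 108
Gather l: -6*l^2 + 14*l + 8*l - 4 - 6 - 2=-6*l^2 + 22*l - 12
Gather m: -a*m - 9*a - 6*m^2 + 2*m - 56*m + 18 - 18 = -9*a - 6*m^2 + m*(-a - 54)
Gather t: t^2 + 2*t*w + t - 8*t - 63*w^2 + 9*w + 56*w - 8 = t^2 + t*(2*w - 7) - 63*w^2 + 65*w - 8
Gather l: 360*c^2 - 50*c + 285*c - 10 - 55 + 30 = 360*c^2 + 235*c - 35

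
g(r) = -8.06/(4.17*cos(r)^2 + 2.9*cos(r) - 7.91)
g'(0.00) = 0.00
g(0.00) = 9.60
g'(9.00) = 0.31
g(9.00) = 1.14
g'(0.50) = -8.51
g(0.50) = 3.74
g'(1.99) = 0.05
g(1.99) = 0.96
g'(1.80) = -0.11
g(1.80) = 0.96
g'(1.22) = -1.06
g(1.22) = 1.26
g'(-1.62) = 0.31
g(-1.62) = 1.00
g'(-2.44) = -0.31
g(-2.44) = 1.05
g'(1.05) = -1.67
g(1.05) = 1.48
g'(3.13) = 0.01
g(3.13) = 1.21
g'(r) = -8.06*(8.34*sin(r)*cos(r) + 2.9*sin(r))/(4.17*cos(r)^2 + 2.9*cos(r) - 7.91)^2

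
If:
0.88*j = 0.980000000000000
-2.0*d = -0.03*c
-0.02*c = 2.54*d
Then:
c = 0.00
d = 0.00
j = 1.11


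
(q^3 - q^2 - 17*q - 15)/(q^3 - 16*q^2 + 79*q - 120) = (q^2 + 4*q + 3)/(q^2 - 11*q + 24)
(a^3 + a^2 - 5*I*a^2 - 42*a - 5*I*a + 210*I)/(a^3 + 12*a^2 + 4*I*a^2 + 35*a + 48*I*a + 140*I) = (a^2 - a*(6 + 5*I) + 30*I)/(a^2 + a*(5 + 4*I) + 20*I)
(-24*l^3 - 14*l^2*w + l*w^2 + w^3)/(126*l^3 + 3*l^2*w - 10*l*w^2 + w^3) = (-8*l^2 - 2*l*w + w^2)/(42*l^2 - 13*l*w + w^2)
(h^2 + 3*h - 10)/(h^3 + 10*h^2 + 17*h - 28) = (h^2 + 3*h - 10)/(h^3 + 10*h^2 + 17*h - 28)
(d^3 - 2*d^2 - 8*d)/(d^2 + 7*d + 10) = d*(d - 4)/(d + 5)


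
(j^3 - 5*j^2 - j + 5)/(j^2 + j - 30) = (j^2 - 1)/(j + 6)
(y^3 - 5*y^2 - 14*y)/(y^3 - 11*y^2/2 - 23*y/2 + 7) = 2*y/(2*y - 1)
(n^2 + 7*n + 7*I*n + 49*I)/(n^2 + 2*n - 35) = (n + 7*I)/(n - 5)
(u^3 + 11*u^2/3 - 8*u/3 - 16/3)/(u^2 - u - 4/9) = 3*(u^2 + 5*u + 4)/(3*u + 1)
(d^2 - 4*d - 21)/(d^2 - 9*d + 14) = (d + 3)/(d - 2)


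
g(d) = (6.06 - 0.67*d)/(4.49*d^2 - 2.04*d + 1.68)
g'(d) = (2.04 - 8.98*d)*(6.06 - 0.67*d)/(4.49*d^2 - 2.04*d + 1.68)^2 - 0.67/(4.49*d^2 - 2.04*d + 1.68)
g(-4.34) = 0.09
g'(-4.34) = 0.03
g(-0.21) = 2.69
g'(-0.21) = 4.29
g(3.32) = 0.09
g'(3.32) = -0.07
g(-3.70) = 0.12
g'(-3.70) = 0.05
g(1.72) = 0.43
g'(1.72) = -0.56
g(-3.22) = 0.15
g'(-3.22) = 0.07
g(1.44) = 0.63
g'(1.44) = -0.94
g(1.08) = 1.13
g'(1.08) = -1.98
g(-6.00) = 0.06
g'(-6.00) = 0.01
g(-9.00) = 0.03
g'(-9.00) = 0.01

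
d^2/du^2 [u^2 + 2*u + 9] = 2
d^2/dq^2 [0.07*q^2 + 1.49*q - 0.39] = 0.140000000000000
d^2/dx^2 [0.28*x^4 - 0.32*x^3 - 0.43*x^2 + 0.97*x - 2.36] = 3.36*x^2 - 1.92*x - 0.86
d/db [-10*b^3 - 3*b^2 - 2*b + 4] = -30*b^2 - 6*b - 2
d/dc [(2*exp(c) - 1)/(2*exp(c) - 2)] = -1/(8*sinh(c/2)^2)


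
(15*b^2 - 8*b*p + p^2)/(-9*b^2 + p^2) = (-5*b + p)/(3*b + p)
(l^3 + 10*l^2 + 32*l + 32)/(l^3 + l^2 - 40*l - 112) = (l + 2)/(l - 7)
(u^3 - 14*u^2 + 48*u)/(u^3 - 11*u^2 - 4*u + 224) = u*(u - 6)/(u^2 - 3*u - 28)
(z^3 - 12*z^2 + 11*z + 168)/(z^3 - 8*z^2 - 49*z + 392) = (z + 3)/(z + 7)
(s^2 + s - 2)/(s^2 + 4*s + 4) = (s - 1)/(s + 2)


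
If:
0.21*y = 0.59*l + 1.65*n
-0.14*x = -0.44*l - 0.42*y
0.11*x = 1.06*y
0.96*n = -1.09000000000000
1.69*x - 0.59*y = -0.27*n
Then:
No Solution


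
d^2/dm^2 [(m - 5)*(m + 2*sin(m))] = 2*(5 - m)*sin(m) + 4*cos(m) + 2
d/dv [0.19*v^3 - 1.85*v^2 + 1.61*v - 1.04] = 0.57*v^2 - 3.7*v + 1.61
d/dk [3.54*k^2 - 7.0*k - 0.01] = 7.08*k - 7.0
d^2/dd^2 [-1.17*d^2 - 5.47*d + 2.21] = -2.34000000000000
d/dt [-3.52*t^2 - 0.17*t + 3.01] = -7.04*t - 0.17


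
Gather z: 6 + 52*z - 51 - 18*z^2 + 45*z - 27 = -18*z^2 + 97*z - 72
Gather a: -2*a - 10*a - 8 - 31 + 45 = 6 - 12*a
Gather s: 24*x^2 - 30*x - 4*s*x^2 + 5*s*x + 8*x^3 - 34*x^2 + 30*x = s*(-4*x^2 + 5*x) + 8*x^3 - 10*x^2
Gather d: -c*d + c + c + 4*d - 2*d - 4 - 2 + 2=2*c + d*(2 - c) - 4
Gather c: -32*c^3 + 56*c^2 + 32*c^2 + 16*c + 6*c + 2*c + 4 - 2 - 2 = -32*c^3 + 88*c^2 + 24*c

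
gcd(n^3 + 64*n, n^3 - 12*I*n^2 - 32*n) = n^2 - 8*I*n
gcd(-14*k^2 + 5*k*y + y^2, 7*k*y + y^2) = 7*k + y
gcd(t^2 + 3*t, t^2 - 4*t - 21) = t + 3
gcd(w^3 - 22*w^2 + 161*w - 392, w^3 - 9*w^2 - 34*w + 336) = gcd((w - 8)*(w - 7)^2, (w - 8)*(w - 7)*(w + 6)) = w^2 - 15*w + 56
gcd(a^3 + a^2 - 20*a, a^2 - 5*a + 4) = a - 4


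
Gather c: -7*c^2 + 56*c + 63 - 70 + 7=-7*c^2 + 56*c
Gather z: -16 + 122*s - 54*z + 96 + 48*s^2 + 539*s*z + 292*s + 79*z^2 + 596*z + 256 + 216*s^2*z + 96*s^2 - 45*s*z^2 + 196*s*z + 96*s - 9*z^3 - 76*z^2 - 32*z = 144*s^2 + 510*s - 9*z^3 + z^2*(3 - 45*s) + z*(216*s^2 + 735*s + 510) + 336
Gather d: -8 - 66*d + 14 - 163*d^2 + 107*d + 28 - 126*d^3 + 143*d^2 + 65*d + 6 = -126*d^3 - 20*d^2 + 106*d + 40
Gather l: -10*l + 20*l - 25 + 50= 10*l + 25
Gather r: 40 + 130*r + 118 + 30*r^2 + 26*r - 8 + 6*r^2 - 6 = 36*r^2 + 156*r + 144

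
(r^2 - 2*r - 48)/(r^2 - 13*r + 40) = (r + 6)/(r - 5)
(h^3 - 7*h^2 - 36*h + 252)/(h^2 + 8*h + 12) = (h^2 - 13*h + 42)/(h + 2)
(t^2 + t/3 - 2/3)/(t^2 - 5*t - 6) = (t - 2/3)/(t - 6)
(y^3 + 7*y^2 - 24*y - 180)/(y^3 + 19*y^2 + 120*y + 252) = (y - 5)/(y + 7)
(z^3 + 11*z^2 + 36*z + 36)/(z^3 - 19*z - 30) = (z + 6)/(z - 5)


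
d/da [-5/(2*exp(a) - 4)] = 5*exp(a)/(2*(exp(a) - 2)^2)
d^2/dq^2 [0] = 0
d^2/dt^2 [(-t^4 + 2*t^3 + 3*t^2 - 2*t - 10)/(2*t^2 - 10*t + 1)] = 2*(-4*t^6 + 60*t^5 - 306*t^4 + 328*t^3 - 204*t^2 + 618*t - 997)/(8*t^6 - 120*t^5 + 612*t^4 - 1120*t^3 + 306*t^2 - 30*t + 1)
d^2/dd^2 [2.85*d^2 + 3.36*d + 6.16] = 5.70000000000000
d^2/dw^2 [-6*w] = 0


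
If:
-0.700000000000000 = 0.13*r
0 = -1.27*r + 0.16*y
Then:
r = -5.38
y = -42.74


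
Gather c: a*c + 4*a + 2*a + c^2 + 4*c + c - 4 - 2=6*a + c^2 + c*(a + 5) - 6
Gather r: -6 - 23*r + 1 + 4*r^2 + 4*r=4*r^2 - 19*r - 5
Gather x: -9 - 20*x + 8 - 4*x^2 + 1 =-4*x^2 - 20*x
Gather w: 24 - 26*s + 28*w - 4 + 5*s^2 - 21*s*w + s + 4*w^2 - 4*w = 5*s^2 - 25*s + 4*w^2 + w*(24 - 21*s) + 20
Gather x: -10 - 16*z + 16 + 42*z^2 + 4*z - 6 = 42*z^2 - 12*z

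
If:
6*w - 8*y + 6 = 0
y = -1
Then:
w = -7/3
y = -1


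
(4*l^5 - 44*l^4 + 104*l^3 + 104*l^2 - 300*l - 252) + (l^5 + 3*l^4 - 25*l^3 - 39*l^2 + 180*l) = 5*l^5 - 41*l^4 + 79*l^3 + 65*l^2 - 120*l - 252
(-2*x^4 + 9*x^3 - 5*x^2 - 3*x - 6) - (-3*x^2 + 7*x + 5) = -2*x^4 + 9*x^3 - 2*x^2 - 10*x - 11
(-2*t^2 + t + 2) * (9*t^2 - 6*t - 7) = -18*t^4 + 21*t^3 + 26*t^2 - 19*t - 14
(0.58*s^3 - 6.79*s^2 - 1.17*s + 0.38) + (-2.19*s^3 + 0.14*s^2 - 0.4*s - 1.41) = -1.61*s^3 - 6.65*s^2 - 1.57*s - 1.03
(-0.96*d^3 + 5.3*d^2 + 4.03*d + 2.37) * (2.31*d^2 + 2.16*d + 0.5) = -2.2176*d^5 + 10.1694*d^4 + 20.2773*d^3 + 16.8295*d^2 + 7.1342*d + 1.185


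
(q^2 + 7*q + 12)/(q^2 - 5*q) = (q^2 + 7*q + 12)/(q*(q - 5))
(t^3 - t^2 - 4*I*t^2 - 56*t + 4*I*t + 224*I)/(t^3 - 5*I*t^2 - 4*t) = (t^2 - t - 56)/(t*(t - I))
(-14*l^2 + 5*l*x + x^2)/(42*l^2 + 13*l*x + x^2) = (-2*l + x)/(6*l + x)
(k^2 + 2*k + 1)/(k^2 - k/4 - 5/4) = 4*(k + 1)/(4*k - 5)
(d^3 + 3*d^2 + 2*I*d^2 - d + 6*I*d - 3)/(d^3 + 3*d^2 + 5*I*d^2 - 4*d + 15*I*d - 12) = (d + I)/(d + 4*I)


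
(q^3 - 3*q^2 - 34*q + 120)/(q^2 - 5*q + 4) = (q^2 + q - 30)/(q - 1)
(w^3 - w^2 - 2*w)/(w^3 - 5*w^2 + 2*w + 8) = w/(w - 4)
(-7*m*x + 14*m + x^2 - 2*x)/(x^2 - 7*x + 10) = (-7*m + x)/(x - 5)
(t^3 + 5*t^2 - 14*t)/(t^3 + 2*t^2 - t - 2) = t*(t^2 + 5*t - 14)/(t^3 + 2*t^2 - t - 2)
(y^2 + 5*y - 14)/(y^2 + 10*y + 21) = (y - 2)/(y + 3)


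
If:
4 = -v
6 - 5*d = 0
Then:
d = 6/5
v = -4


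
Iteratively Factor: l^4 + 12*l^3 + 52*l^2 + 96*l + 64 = (l + 2)*(l^3 + 10*l^2 + 32*l + 32) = (l + 2)^2*(l^2 + 8*l + 16) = (l + 2)^2*(l + 4)*(l + 4)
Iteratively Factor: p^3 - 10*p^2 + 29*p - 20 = (p - 5)*(p^2 - 5*p + 4) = (p - 5)*(p - 1)*(p - 4)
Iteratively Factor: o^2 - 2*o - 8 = (o - 4)*(o + 2)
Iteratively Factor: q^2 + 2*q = (q + 2)*(q)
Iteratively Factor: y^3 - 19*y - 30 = (y - 5)*(y^2 + 5*y + 6) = (y - 5)*(y + 2)*(y + 3)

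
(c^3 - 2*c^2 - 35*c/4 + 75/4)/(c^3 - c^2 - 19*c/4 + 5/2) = (2*c^2 + c - 15)/(2*c^2 + 3*c - 2)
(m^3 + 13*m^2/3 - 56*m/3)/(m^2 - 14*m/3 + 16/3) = m*(m + 7)/(m - 2)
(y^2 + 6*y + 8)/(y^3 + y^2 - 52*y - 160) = (y + 2)/(y^2 - 3*y - 40)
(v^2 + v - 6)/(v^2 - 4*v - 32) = (-v^2 - v + 6)/(-v^2 + 4*v + 32)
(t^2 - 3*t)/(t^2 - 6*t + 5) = t*(t - 3)/(t^2 - 6*t + 5)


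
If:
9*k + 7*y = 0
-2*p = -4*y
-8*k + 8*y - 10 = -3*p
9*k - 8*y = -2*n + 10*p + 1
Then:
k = -5/13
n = 119/13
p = 90/91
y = 45/91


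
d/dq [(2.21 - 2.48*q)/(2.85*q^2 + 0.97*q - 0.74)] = (7.068*q^2 - 12.597*q - 0.3085)/(8.1225*q^4 + 5.529*q^3 - 3.2771*q^2 - 1.4356*q + 0.5476)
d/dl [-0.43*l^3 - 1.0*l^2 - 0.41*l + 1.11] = -1.29*l^2 - 2.0*l - 0.41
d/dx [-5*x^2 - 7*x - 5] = -10*x - 7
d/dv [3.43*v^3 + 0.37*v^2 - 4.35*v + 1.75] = 10.29*v^2 + 0.74*v - 4.35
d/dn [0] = 0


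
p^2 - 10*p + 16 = (p - 8)*(p - 2)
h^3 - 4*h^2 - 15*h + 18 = (h - 6)*(h - 1)*(h + 3)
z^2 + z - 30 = (z - 5)*(z + 6)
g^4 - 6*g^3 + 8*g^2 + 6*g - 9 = (g - 3)^2*(g - 1)*(g + 1)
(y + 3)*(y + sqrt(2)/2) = y^2 + sqrt(2)*y/2 + 3*y + 3*sqrt(2)/2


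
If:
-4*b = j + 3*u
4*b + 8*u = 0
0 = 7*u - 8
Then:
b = -16/7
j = 40/7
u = 8/7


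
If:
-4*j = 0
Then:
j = 0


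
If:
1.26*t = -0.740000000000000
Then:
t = -0.59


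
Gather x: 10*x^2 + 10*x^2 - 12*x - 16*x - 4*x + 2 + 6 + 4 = 20*x^2 - 32*x + 12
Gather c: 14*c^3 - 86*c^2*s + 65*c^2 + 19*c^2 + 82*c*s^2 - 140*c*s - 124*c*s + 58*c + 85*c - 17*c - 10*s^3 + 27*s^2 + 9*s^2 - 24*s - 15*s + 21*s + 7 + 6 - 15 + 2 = 14*c^3 + c^2*(84 - 86*s) + c*(82*s^2 - 264*s + 126) - 10*s^3 + 36*s^2 - 18*s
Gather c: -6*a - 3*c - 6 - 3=-6*a - 3*c - 9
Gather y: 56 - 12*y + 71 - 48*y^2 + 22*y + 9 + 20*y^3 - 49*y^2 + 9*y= 20*y^3 - 97*y^2 + 19*y + 136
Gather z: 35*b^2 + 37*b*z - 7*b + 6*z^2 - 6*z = 35*b^2 - 7*b + 6*z^2 + z*(37*b - 6)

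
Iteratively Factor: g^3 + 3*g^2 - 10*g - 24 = (g + 2)*(g^2 + g - 12) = (g + 2)*(g + 4)*(g - 3)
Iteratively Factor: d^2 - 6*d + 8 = (d - 4)*(d - 2)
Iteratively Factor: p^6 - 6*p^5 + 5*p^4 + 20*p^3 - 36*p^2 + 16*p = (p - 1)*(p^5 - 5*p^4 + 20*p^2 - 16*p) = p*(p - 1)*(p^4 - 5*p^3 + 20*p - 16) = p*(p - 2)*(p - 1)*(p^3 - 3*p^2 - 6*p + 8) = p*(p - 4)*(p - 2)*(p - 1)*(p^2 + p - 2) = p*(p - 4)*(p - 2)*(p - 1)^2*(p + 2)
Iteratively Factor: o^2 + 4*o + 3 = (o + 1)*(o + 3)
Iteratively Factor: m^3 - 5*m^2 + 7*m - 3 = (m - 1)*(m^2 - 4*m + 3) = (m - 3)*(m - 1)*(m - 1)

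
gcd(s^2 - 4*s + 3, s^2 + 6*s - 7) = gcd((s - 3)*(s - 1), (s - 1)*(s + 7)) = s - 1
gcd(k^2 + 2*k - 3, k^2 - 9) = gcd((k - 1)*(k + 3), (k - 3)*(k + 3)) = k + 3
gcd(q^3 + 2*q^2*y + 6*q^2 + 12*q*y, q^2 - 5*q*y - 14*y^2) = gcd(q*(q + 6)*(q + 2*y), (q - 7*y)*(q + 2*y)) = q + 2*y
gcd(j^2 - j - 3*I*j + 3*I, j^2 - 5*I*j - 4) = 1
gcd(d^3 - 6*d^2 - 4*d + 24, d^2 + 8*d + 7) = 1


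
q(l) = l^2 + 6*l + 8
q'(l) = 2*l + 6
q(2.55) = 29.80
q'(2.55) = 11.10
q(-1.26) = 2.03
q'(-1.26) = 3.48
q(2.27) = 26.77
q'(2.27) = 10.54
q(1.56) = 19.79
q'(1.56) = 9.12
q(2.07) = 24.70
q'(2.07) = 10.14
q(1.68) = 20.90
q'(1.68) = 9.36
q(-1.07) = 2.72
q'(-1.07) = 3.86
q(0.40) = 10.56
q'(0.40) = 6.80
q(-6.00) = 8.00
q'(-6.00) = -6.00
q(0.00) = 8.00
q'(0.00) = 6.00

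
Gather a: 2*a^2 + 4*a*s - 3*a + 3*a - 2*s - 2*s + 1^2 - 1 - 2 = 2*a^2 + 4*a*s - 4*s - 2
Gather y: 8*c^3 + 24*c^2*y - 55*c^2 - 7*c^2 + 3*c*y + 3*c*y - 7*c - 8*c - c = 8*c^3 - 62*c^2 - 16*c + y*(24*c^2 + 6*c)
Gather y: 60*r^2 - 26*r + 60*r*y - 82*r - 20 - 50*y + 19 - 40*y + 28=60*r^2 - 108*r + y*(60*r - 90) + 27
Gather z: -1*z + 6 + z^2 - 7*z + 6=z^2 - 8*z + 12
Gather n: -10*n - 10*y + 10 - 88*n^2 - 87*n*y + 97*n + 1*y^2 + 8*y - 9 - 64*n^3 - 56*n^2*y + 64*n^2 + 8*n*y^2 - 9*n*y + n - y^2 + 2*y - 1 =-64*n^3 + n^2*(-56*y - 24) + n*(8*y^2 - 96*y + 88)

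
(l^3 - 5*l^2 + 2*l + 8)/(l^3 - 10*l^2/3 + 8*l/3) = 3*(l^2 - 3*l - 4)/(l*(3*l - 4))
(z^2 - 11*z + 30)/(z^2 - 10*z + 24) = (z - 5)/(z - 4)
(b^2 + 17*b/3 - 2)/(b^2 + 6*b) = (b - 1/3)/b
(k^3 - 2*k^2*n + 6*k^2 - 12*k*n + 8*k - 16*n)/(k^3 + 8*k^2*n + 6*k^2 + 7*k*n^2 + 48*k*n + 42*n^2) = (k^3 - 2*k^2*n + 6*k^2 - 12*k*n + 8*k - 16*n)/(k^3 + 8*k^2*n + 6*k^2 + 7*k*n^2 + 48*k*n + 42*n^2)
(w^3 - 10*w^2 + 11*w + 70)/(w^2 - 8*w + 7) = (w^2 - 3*w - 10)/(w - 1)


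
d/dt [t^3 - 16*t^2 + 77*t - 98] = 3*t^2 - 32*t + 77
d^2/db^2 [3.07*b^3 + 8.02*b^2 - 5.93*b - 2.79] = 18.42*b + 16.04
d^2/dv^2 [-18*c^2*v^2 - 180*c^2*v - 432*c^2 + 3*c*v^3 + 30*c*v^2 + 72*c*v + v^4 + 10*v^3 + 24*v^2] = -36*c^2 + 18*c*v + 60*c + 12*v^2 + 60*v + 48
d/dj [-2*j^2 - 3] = -4*j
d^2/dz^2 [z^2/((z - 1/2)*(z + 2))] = 8*(-3*z^3 + 6*z^2 + 2)/(8*z^6 + 36*z^5 + 30*z^4 - 45*z^3 - 30*z^2 + 36*z - 8)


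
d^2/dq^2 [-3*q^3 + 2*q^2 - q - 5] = 4 - 18*q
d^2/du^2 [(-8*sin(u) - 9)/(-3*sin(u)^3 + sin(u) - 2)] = (-288*sin(u)^7 - 729*sin(u)^6 + 336*sin(u)^5 + 1650*sin(u)^4 + 534*sin(u)^3 - 763*sin(u)^2 - 374*sin(u) + 50)/(3*sin(u)^3 - sin(u) + 2)^3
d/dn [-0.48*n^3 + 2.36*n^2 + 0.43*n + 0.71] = -1.44*n^2 + 4.72*n + 0.43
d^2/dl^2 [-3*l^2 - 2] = -6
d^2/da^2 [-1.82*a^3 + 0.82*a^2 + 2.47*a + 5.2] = 1.64 - 10.92*a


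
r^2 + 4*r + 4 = (r + 2)^2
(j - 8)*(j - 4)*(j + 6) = j^3 - 6*j^2 - 40*j + 192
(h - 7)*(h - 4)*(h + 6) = h^3 - 5*h^2 - 38*h + 168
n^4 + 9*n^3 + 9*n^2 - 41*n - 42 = (n - 2)*(n + 1)*(n + 3)*(n + 7)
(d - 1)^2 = d^2 - 2*d + 1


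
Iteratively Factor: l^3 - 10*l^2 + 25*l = (l - 5)*(l^2 - 5*l) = (l - 5)^2*(l)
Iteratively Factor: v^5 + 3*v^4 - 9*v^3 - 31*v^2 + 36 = (v - 1)*(v^4 + 4*v^3 - 5*v^2 - 36*v - 36) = (v - 1)*(v + 2)*(v^3 + 2*v^2 - 9*v - 18) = (v - 1)*(v + 2)*(v + 3)*(v^2 - v - 6) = (v - 1)*(v + 2)^2*(v + 3)*(v - 3)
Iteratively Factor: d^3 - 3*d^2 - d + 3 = (d - 3)*(d^2 - 1) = (d - 3)*(d + 1)*(d - 1)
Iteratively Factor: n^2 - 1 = (n + 1)*(n - 1)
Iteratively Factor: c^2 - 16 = (c + 4)*(c - 4)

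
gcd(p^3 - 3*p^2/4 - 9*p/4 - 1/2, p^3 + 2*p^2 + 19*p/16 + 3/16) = p^2 + 5*p/4 + 1/4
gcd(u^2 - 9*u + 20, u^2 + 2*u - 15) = 1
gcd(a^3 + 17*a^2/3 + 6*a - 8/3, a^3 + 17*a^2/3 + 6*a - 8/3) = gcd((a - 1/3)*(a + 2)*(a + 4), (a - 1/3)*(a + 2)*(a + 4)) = a^3 + 17*a^2/3 + 6*a - 8/3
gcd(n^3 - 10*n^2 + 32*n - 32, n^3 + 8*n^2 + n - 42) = n - 2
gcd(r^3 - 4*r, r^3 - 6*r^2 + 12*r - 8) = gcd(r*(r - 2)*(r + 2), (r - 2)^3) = r - 2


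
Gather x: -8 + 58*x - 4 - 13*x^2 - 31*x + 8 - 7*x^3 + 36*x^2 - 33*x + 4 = -7*x^3 + 23*x^2 - 6*x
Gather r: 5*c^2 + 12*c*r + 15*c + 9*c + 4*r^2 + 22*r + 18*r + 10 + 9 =5*c^2 + 24*c + 4*r^2 + r*(12*c + 40) + 19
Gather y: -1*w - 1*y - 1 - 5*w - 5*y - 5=-6*w - 6*y - 6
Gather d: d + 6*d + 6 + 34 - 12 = 7*d + 28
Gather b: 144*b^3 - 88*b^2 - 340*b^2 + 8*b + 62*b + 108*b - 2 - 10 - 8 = 144*b^3 - 428*b^2 + 178*b - 20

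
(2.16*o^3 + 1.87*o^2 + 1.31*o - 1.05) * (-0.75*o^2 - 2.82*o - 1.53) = -1.62*o^5 - 7.4937*o^4 - 9.5607*o^3 - 5.7678*o^2 + 0.9567*o + 1.6065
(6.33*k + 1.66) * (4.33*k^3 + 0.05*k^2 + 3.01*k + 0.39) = 27.4089*k^4 + 7.5043*k^3 + 19.1363*k^2 + 7.4653*k + 0.6474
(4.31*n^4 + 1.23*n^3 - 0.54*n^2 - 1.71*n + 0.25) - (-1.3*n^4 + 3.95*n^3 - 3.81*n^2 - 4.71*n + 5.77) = 5.61*n^4 - 2.72*n^3 + 3.27*n^2 + 3.0*n - 5.52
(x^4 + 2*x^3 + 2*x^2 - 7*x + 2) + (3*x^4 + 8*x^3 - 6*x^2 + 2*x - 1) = 4*x^4 + 10*x^3 - 4*x^2 - 5*x + 1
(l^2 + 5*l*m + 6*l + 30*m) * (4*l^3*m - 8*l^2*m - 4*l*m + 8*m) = 4*l^5*m + 20*l^4*m^2 + 16*l^4*m + 80*l^3*m^2 - 52*l^3*m - 260*l^2*m^2 - 16*l^2*m - 80*l*m^2 + 48*l*m + 240*m^2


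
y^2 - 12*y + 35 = (y - 7)*(y - 5)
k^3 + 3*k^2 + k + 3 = (k + 3)*(k - I)*(k + I)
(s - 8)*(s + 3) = s^2 - 5*s - 24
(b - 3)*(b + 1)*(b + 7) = b^3 + 5*b^2 - 17*b - 21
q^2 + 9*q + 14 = (q + 2)*(q + 7)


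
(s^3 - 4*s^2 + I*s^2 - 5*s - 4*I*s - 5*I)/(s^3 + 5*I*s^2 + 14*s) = (s^3 + s^2*(-4 + I) - s*(5 + 4*I) - 5*I)/(s*(s^2 + 5*I*s + 14))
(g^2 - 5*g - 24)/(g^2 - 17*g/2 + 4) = 2*(g + 3)/(2*g - 1)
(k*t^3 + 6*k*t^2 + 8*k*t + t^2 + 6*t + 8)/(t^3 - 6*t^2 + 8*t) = (k*t^3 + 6*k*t^2 + 8*k*t + t^2 + 6*t + 8)/(t*(t^2 - 6*t + 8))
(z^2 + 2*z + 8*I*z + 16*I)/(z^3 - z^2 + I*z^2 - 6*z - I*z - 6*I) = (z + 8*I)/(z^2 + z*(-3 + I) - 3*I)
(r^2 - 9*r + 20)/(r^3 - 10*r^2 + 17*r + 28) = (r - 5)/(r^2 - 6*r - 7)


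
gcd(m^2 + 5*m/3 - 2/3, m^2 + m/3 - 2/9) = m - 1/3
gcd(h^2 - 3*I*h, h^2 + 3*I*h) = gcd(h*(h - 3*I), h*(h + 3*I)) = h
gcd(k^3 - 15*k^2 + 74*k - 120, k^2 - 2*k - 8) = k - 4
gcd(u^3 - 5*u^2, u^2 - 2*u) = u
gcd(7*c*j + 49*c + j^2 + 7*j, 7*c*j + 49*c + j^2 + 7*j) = 7*c*j + 49*c + j^2 + 7*j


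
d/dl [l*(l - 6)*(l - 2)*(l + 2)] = 4*l^3 - 18*l^2 - 8*l + 24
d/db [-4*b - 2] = -4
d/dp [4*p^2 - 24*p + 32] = 8*p - 24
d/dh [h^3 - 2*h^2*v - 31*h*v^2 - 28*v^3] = 3*h^2 - 4*h*v - 31*v^2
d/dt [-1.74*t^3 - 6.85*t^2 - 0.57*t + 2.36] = -5.22*t^2 - 13.7*t - 0.57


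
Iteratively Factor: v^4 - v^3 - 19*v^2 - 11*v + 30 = (v - 1)*(v^3 - 19*v - 30) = (v - 1)*(v + 3)*(v^2 - 3*v - 10) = (v - 1)*(v + 2)*(v + 3)*(v - 5)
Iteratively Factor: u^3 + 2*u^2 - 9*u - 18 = (u - 3)*(u^2 + 5*u + 6) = (u - 3)*(u + 3)*(u + 2)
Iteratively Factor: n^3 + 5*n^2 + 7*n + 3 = (n + 3)*(n^2 + 2*n + 1) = (n + 1)*(n + 3)*(n + 1)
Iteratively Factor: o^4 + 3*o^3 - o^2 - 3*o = (o)*(o^3 + 3*o^2 - o - 3) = o*(o + 1)*(o^2 + 2*o - 3) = o*(o + 1)*(o + 3)*(o - 1)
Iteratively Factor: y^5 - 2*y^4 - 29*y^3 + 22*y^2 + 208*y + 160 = (y + 1)*(y^4 - 3*y^3 - 26*y^2 + 48*y + 160) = (y - 4)*(y + 1)*(y^3 + y^2 - 22*y - 40) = (y - 5)*(y - 4)*(y + 1)*(y^2 + 6*y + 8) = (y - 5)*(y - 4)*(y + 1)*(y + 4)*(y + 2)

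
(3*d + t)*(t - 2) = 3*d*t - 6*d + t^2 - 2*t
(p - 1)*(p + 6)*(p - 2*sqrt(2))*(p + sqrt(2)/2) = p^4 - 3*sqrt(2)*p^3/2 + 5*p^3 - 15*sqrt(2)*p^2/2 - 8*p^2 - 10*p + 9*sqrt(2)*p + 12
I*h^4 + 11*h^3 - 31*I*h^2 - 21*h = h*(h - 7*I)*(h - 3*I)*(I*h + 1)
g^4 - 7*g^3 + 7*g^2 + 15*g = g*(g - 5)*(g - 3)*(g + 1)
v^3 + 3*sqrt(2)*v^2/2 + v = v*(v + sqrt(2)/2)*(v + sqrt(2))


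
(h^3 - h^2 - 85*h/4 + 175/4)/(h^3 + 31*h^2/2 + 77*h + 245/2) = (4*h^2 - 24*h + 35)/(2*(2*h^2 + 21*h + 49))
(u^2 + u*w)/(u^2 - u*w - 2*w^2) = u/(u - 2*w)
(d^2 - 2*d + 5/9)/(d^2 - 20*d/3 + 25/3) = (d - 1/3)/(d - 5)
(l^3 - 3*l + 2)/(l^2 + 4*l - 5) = (l^2 + l - 2)/(l + 5)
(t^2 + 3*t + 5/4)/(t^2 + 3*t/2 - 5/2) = (t + 1/2)/(t - 1)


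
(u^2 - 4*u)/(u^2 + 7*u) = (u - 4)/(u + 7)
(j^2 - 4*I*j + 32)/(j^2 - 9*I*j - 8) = (j + 4*I)/(j - I)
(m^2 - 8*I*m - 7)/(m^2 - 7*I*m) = (m - I)/m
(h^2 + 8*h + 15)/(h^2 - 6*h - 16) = (h^2 + 8*h + 15)/(h^2 - 6*h - 16)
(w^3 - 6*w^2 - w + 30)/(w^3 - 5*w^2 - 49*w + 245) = (w^2 - w - 6)/(w^2 - 49)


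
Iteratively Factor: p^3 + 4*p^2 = (p)*(p^2 + 4*p) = p*(p + 4)*(p)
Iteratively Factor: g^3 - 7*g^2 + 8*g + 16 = (g + 1)*(g^2 - 8*g + 16) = (g - 4)*(g + 1)*(g - 4)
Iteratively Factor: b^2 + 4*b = (b)*(b + 4)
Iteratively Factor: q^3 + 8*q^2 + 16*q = (q)*(q^2 + 8*q + 16) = q*(q + 4)*(q + 4)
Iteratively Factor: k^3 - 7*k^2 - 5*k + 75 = (k - 5)*(k^2 - 2*k - 15) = (k - 5)^2*(k + 3)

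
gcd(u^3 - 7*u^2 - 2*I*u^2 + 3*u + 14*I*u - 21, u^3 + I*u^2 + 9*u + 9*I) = u^2 - 2*I*u + 3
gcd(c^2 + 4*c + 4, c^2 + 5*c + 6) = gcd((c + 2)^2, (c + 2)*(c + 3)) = c + 2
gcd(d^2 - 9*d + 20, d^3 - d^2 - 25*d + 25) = d - 5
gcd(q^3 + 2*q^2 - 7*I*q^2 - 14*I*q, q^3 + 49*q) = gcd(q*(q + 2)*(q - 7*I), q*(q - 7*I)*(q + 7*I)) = q^2 - 7*I*q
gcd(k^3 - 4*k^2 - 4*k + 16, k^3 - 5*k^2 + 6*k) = k - 2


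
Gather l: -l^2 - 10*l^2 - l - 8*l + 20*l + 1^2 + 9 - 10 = -11*l^2 + 11*l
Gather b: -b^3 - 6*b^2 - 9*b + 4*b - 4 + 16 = -b^3 - 6*b^2 - 5*b + 12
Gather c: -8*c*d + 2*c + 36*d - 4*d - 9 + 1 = c*(2 - 8*d) + 32*d - 8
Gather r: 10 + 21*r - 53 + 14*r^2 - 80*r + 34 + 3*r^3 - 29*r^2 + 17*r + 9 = 3*r^3 - 15*r^2 - 42*r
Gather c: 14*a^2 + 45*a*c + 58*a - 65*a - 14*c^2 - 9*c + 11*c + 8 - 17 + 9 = 14*a^2 - 7*a - 14*c^2 + c*(45*a + 2)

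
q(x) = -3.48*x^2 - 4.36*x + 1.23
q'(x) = -6.96*x - 4.36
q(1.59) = -14.50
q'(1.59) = -15.43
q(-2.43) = -8.72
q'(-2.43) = 12.55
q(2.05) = -22.33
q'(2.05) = -18.63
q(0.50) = -1.82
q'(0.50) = -7.84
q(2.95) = -41.92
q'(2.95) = -24.89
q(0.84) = -4.89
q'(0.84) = -10.21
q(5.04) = -109.14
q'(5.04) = -39.44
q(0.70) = -3.53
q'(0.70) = -9.23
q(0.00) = 1.23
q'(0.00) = -4.36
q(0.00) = 1.23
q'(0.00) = -4.36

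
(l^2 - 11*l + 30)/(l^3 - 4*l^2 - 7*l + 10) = (l - 6)/(l^2 + l - 2)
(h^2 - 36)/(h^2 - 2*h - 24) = (h + 6)/(h + 4)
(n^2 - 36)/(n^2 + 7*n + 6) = (n - 6)/(n + 1)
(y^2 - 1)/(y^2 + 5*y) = (y^2 - 1)/(y*(y + 5))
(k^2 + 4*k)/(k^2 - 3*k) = (k + 4)/(k - 3)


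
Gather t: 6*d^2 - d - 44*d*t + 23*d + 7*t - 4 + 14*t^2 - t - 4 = 6*d^2 + 22*d + 14*t^2 + t*(6 - 44*d) - 8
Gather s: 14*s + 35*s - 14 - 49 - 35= 49*s - 98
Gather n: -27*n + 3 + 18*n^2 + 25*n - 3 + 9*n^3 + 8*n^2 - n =9*n^3 + 26*n^2 - 3*n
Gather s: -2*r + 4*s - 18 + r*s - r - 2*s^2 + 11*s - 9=-3*r - 2*s^2 + s*(r + 15) - 27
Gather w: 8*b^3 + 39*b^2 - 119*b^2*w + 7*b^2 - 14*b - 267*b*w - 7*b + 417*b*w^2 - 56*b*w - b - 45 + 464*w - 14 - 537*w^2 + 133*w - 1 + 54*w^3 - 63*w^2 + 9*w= 8*b^3 + 46*b^2 - 22*b + 54*w^3 + w^2*(417*b - 600) + w*(-119*b^2 - 323*b + 606) - 60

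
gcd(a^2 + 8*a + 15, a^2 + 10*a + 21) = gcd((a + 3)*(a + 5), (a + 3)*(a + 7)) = a + 3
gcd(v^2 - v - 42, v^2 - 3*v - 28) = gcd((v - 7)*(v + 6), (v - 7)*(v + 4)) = v - 7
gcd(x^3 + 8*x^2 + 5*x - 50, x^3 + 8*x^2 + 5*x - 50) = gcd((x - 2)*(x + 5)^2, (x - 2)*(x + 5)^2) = x^3 + 8*x^2 + 5*x - 50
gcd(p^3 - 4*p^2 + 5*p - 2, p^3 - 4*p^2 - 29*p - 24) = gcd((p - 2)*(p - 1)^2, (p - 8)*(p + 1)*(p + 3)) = 1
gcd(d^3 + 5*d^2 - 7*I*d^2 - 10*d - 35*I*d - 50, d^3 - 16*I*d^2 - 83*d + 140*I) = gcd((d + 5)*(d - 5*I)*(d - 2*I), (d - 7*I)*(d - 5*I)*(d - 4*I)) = d - 5*I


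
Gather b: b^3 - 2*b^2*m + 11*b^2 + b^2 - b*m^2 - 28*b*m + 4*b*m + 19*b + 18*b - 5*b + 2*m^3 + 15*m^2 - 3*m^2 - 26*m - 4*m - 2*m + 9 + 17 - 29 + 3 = b^3 + b^2*(12 - 2*m) + b*(-m^2 - 24*m + 32) + 2*m^3 + 12*m^2 - 32*m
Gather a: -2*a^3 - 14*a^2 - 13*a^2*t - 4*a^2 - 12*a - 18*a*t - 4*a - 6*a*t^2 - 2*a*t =-2*a^3 + a^2*(-13*t - 18) + a*(-6*t^2 - 20*t - 16)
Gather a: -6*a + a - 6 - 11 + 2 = -5*a - 15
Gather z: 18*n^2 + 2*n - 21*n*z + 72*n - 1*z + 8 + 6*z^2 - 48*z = 18*n^2 + 74*n + 6*z^2 + z*(-21*n - 49) + 8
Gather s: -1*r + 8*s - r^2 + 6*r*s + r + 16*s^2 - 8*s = -r^2 + 6*r*s + 16*s^2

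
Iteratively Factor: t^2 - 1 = (t + 1)*(t - 1)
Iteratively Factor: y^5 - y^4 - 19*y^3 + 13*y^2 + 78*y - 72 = (y + 3)*(y^4 - 4*y^3 - 7*y^2 + 34*y - 24) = (y + 3)^2*(y^3 - 7*y^2 + 14*y - 8) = (y - 2)*(y + 3)^2*(y^2 - 5*y + 4) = (y - 2)*(y - 1)*(y + 3)^2*(y - 4)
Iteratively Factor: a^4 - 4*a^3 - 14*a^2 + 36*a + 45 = (a + 3)*(a^3 - 7*a^2 + 7*a + 15) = (a - 5)*(a + 3)*(a^2 - 2*a - 3) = (a - 5)*(a - 3)*(a + 3)*(a + 1)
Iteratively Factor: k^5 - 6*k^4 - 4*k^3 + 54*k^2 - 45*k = (k)*(k^4 - 6*k^3 - 4*k^2 + 54*k - 45) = k*(k - 1)*(k^3 - 5*k^2 - 9*k + 45) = k*(k - 5)*(k - 1)*(k^2 - 9) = k*(k - 5)*(k - 3)*(k - 1)*(k + 3)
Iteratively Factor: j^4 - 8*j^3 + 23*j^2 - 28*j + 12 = (j - 2)*(j^3 - 6*j^2 + 11*j - 6) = (j - 2)*(j - 1)*(j^2 - 5*j + 6) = (j - 3)*(j - 2)*(j - 1)*(j - 2)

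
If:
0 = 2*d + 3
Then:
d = -3/2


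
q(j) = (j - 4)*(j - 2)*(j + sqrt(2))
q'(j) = (j - 4)*(j - 2) + (j - 4)*(j + sqrt(2)) + (j - 2)*(j + sqrt(2))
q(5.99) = 58.79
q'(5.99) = 52.22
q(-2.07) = -16.20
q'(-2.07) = 31.35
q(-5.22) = -253.35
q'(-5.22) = 129.14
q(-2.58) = -35.13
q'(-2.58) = 43.15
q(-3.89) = -115.05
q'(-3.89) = 80.59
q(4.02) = 0.22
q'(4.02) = 11.13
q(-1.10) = 4.97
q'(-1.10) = 13.23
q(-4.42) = -162.48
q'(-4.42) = 98.66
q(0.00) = 11.31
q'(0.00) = -0.49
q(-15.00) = -4388.21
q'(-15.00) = 812.09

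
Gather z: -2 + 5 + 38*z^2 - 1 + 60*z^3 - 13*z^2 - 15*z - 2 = 60*z^3 + 25*z^2 - 15*z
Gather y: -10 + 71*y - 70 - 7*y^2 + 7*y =-7*y^2 + 78*y - 80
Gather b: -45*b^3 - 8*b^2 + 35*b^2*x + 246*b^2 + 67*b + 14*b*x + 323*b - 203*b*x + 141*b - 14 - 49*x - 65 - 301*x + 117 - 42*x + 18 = -45*b^3 + b^2*(35*x + 238) + b*(531 - 189*x) - 392*x + 56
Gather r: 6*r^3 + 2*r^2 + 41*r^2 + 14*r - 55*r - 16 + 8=6*r^3 + 43*r^2 - 41*r - 8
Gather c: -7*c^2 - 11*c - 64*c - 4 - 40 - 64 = -7*c^2 - 75*c - 108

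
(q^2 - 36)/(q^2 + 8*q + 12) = (q - 6)/(q + 2)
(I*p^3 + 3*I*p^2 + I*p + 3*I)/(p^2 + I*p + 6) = I*(p^3 + 3*p^2 + p + 3)/(p^2 + I*p + 6)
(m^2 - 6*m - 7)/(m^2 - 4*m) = (m^2 - 6*m - 7)/(m*(m - 4))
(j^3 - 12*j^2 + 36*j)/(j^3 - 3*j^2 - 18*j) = (j - 6)/(j + 3)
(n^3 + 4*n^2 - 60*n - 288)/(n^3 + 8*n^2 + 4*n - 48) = (n^2 - 2*n - 48)/(n^2 + 2*n - 8)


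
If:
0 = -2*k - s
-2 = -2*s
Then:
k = -1/2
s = 1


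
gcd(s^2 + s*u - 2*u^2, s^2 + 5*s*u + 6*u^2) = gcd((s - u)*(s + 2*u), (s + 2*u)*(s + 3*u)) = s + 2*u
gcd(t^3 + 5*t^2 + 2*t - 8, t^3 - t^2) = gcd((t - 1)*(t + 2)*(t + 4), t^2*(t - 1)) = t - 1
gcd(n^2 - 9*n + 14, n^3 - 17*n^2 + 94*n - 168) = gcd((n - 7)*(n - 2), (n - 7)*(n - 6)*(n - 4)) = n - 7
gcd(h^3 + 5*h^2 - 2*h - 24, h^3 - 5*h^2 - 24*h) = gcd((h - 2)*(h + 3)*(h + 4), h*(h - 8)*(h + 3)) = h + 3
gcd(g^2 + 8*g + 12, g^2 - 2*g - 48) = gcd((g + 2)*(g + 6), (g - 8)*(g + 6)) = g + 6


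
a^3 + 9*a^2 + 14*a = a*(a + 2)*(a + 7)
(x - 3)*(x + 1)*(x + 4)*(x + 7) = x^4 + 9*x^3 + 3*x^2 - 89*x - 84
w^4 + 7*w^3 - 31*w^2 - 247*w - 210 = (w - 6)*(w + 1)*(w + 5)*(w + 7)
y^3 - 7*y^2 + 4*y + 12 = (y - 6)*(y - 2)*(y + 1)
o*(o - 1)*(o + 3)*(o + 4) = o^4 + 6*o^3 + 5*o^2 - 12*o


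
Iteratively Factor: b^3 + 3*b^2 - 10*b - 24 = (b + 2)*(b^2 + b - 12) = (b - 3)*(b + 2)*(b + 4)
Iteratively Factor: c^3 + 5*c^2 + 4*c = (c)*(c^2 + 5*c + 4) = c*(c + 4)*(c + 1)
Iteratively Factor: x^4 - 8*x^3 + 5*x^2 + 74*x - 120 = (x - 4)*(x^3 - 4*x^2 - 11*x + 30) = (x - 4)*(x - 2)*(x^2 - 2*x - 15) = (x - 4)*(x - 2)*(x + 3)*(x - 5)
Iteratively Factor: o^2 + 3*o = (o)*(o + 3)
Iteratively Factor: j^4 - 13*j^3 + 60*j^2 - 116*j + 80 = (j - 2)*(j^3 - 11*j^2 + 38*j - 40) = (j - 2)^2*(j^2 - 9*j + 20) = (j - 5)*(j - 2)^2*(j - 4)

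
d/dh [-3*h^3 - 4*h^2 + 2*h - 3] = -9*h^2 - 8*h + 2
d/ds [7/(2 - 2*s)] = 7/(2*(s - 1)^2)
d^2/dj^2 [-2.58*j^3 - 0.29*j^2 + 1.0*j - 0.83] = -15.48*j - 0.58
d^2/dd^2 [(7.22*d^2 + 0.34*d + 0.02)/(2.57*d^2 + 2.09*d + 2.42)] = (5.6843418860808e-14*d^4 - 73.0702399999999*d^3 - 268.63182*d^2 - 12.04302*d + 81.05306)/(16.974593*d^6 + 41.412723*d^5 + 81.629625*d^4 + 87.120605*d^3 + 76.86525*d^2 + 36.719628*d + 14.172488)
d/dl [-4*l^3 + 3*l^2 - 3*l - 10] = -12*l^2 + 6*l - 3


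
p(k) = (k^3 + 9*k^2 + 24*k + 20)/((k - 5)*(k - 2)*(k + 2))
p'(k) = (3*k^2 + 18*k + 24)/((k - 5)*(k - 2)*(k + 2)) - (k^3 + 9*k^2 + 24*k + 20)/((k - 5)*(k - 2)*(k + 2)^2) - (k^3 + 9*k^2 + 24*k + 20)/((k - 5)*(k - 2)^2*(k + 2)) - (k^3 + 9*k^2 + 24*k + 20)/((k - 5)^2*(k - 2)*(k + 2)) = 14*(10 - k^2)/(k^4 - 14*k^3 + 69*k^2 - 140*k + 100)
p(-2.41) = -0.03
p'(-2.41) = 0.05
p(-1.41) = 0.10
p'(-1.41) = 0.23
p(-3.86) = -0.04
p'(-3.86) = -0.03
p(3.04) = -19.88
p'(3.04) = 2.56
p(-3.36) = -0.05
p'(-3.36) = -0.01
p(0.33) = 1.59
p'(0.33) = 2.28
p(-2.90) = -0.05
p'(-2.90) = 0.01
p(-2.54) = -0.04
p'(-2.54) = 0.04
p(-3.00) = -0.05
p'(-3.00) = 0.01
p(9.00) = 5.50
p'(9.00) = -1.27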